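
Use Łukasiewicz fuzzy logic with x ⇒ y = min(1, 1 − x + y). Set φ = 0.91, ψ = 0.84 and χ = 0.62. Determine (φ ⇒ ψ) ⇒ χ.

0.69

φ ⇒ ψ = min(1, 1 − 0.91 + 0.84) = min(1, 0.93) = 0.93
(φ ⇒ ψ) ⇒ χ = min(1, 1 − 0.93 + 0.62) = min(1, 0.69) = 0.69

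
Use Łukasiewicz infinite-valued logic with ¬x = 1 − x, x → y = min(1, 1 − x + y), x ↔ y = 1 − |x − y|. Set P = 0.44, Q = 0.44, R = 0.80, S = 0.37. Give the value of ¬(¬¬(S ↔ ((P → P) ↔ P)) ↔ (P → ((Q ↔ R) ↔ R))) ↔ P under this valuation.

P → P = min(1, 1 − 0.44 + 0.44) = min(1, 1.00) = 1.00
(P → P) ↔ P = 1 − |1.00 − 0.44| = 1 − 0.56 = 0.44
S ↔ ((P → P) ↔ P) = 1 − |0.37 − 0.44| = 1 − 0.07 = 0.93
¬(S ↔ ((P → P) ↔ P)) = 1 − 0.93 = 0.07
¬¬(S ↔ ((P → P) ↔ P)) = 1 − 0.07 = 0.93
Q ↔ R = 1 − |0.44 − 0.80| = 1 − 0.36 = 0.64
(Q ↔ R) ↔ R = 1 − |0.64 − 0.80| = 1 − 0.16 = 0.84
P → ((Q ↔ R) ↔ R) = min(1, 1 − 0.44 + 0.84) = min(1, 1.40) = 1.00
¬¬(S ↔ ((P → P) ↔ P)) ↔ (P → ((Q ↔ R) ↔ R)) = 1 − |0.93 − 1.00| = 1 − 0.07 = 0.93
¬(¬¬(S ↔ ((P → P) ↔ P)) ↔ (P → ((Q ↔ R) ↔ R))) = 1 − 0.93 = 0.07
¬(¬¬(S ↔ ((P → P) ↔ P)) ↔ (P → ((Q ↔ R) ↔ R))) ↔ P = 1 − |0.07 − 0.44| = 1 − 0.37 = 0.63

0.63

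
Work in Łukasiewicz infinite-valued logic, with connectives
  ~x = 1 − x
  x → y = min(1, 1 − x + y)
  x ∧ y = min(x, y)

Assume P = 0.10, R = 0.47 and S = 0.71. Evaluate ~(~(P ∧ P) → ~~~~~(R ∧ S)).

0.37

P ∧ P = min(0.10, 0.10) = 0.10
~(P ∧ P) = 1 − 0.10 = 0.90
R ∧ S = min(0.47, 0.71) = 0.47
~(R ∧ S) = 1 − 0.47 = 0.53
~~(R ∧ S) = 1 − 0.53 = 0.47
~~~(R ∧ S) = 1 − 0.47 = 0.53
~~~~(R ∧ S) = 1 − 0.53 = 0.47
~~~~~(R ∧ S) = 1 − 0.47 = 0.53
~(P ∧ P) → ~~~~~(R ∧ S) = min(1, 1 − 0.90 + 0.53) = min(1, 0.63) = 0.63
~(~(P ∧ P) → ~~~~~(R ∧ S)) = 1 − 0.63 = 0.37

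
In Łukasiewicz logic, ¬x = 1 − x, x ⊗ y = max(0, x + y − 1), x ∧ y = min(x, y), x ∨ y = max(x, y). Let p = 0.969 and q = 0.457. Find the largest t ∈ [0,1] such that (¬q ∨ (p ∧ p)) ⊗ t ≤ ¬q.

¬q = 1 − 0.457 = 0.543
p ∧ p = min(0.969, 0.969) = 0.969
¬q ∨ (p ∧ p) = max(0.543, 0.969) = 0.969
So the left factor is ¬q ∨ (p ∧ p) = 0.969.
So the right-hand bound is ¬q = 0.543.
The residuum of the Łukasiewicz t-norm gives the supremum: min(1, 1 − 0.969 + 0.543).
1 − 0.969 + 0.543 = 0.574, so t = min(1, 0.574) = 0.574.
Check: 0.969 ⊗ 0.574 = max(0, 0.543) = 0.543 ≤ 0.543.

0.574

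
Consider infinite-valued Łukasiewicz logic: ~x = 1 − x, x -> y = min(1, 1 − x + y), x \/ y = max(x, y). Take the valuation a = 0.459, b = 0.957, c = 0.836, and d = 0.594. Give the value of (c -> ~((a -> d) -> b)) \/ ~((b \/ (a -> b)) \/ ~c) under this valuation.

0.207

a -> d = min(1, 1 − 0.459 + 0.594) = min(1, 1.135) = 1.000
(a -> d) -> b = min(1, 1 − 1.000 + 0.957) = min(1, 0.957) = 0.957
~((a -> d) -> b) = 1 − 0.957 = 0.043
c -> ~((a -> d) -> b) = min(1, 1 − 0.836 + 0.043) = min(1, 0.207) = 0.207
a -> b = min(1, 1 − 0.459 + 0.957) = min(1, 1.498) = 1.000
b \/ (a -> b) = max(0.957, 1.000) = 1.000
~c = 1 − 0.836 = 0.164
(b \/ (a -> b)) \/ ~c = max(1.000, 0.164) = 1.000
~((b \/ (a -> b)) \/ ~c) = 1 − 1.000 = 0.000
(c -> ~((a -> d) -> b)) \/ ~((b \/ (a -> b)) \/ ~c) = max(0.207, 0.000) = 0.207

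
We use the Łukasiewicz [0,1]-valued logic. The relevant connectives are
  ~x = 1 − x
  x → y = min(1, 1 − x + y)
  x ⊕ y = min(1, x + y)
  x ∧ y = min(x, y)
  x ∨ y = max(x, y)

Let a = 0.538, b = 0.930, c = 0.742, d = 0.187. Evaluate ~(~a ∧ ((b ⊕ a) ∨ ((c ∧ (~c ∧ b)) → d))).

0.538

~a = 1 − 0.538 = 0.462
b ⊕ a = min(1, 0.930 + 0.538) = min(1, 1.468) = 1.000
~c = 1 − 0.742 = 0.258
~c ∧ b = min(0.258, 0.930) = 0.258
c ∧ (~c ∧ b) = min(0.742, 0.258) = 0.258
(c ∧ (~c ∧ b)) → d = min(1, 1 − 0.258 + 0.187) = min(1, 0.929) = 0.929
(b ⊕ a) ∨ ((c ∧ (~c ∧ b)) → d) = max(1.000, 0.929) = 1.000
~a ∧ ((b ⊕ a) ∨ ((c ∧ (~c ∧ b)) → d)) = min(0.462, 1.000) = 0.462
~(~a ∧ ((b ⊕ a) ∨ ((c ∧ (~c ∧ b)) → d))) = 1 − 0.462 = 0.538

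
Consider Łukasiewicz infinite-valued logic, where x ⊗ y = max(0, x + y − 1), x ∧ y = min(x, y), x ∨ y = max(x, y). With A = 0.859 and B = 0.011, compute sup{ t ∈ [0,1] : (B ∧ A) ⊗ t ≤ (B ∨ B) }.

B ∧ A = min(0.011, 0.859) = 0.011
So the left factor is B ∧ A = 0.011.
B ∨ B = max(0.011, 0.011) = 0.011
So the right-hand bound is B ∨ B = 0.011.
The residuum of the Łukasiewicz t-norm gives the supremum: min(1, 1 − 0.011 + 0.011).
1 − 0.011 + 0.011 = 1.000, so t = min(1, 1.000) = 1.000.
Check: 0.011 ⊗ 1.000 = max(0, 0.011) = 0.011 ≤ 0.011.

1.000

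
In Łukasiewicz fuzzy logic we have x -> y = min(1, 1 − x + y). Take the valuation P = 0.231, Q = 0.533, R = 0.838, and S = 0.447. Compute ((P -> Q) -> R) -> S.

0.609

P -> Q = min(1, 1 − 0.231 + 0.533) = min(1, 1.302) = 1.000
(P -> Q) -> R = min(1, 1 − 1.000 + 0.838) = min(1, 0.838) = 0.838
((P -> Q) -> R) -> S = min(1, 1 − 0.838 + 0.447) = min(1, 0.609) = 0.609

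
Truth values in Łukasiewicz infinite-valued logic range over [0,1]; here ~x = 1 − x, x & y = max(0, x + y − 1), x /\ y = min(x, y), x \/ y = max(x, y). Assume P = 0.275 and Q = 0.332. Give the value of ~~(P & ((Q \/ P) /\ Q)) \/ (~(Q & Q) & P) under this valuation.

Q \/ P = max(0.332, 0.275) = 0.332
(Q \/ P) /\ Q = min(0.332, 0.332) = 0.332
P & ((Q \/ P) /\ Q) = max(0, 0.275 + 0.332 − 1) = max(0, -0.393) = 0.000
~(P & ((Q \/ P) /\ Q)) = 1 − 0.000 = 1.000
~~(P & ((Q \/ P) /\ Q)) = 1 − 1.000 = 0.000
Q & Q = max(0, 0.332 + 0.332 − 1) = max(0, -0.336) = 0.000
~(Q & Q) = 1 − 0.000 = 1.000
~(Q & Q) & P = max(0, 1.000 + 0.275 − 1) = max(0, 0.275) = 0.275
~~(P & ((Q \/ P) /\ Q)) \/ (~(Q & Q) & P) = max(0.000, 0.275) = 0.275

0.275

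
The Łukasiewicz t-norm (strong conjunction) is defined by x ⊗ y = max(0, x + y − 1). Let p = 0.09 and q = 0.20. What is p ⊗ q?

0.00

p ⊗ q = max(0, 0.09 + 0.20 − 1) = max(0, -0.71) = 0.00
For comparison, the Gödel (minimum) t-norm min(x, y) would give 0.09.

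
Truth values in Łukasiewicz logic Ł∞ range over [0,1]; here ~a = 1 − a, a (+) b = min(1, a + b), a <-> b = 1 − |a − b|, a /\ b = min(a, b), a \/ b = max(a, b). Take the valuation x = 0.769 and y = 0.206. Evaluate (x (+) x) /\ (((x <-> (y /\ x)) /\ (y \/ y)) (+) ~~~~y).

0.412

x (+) x = min(1, 0.769 + 0.769) = min(1, 1.538) = 1.000
y /\ x = min(0.206, 0.769) = 0.206
x <-> (y /\ x) = 1 − |0.769 − 0.206| = 1 − 0.563 = 0.437
y \/ y = max(0.206, 0.206) = 0.206
(x <-> (y /\ x)) /\ (y \/ y) = min(0.437, 0.206) = 0.206
~y = 1 − 0.206 = 0.794
~~y = 1 − 0.794 = 0.206
~~~y = 1 − 0.206 = 0.794
~~~~y = 1 − 0.794 = 0.206
((x <-> (y /\ x)) /\ (y \/ y)) (+) ~~~~y = min(1, 0.206 + 0.206) = min(1, 0.412) = 0.412
(x (+) x) /\ (((x <-> (y /\ x)) /\ (y \/ y)) (+) ~~~~y) = min(1.000, 0.412) = 0.412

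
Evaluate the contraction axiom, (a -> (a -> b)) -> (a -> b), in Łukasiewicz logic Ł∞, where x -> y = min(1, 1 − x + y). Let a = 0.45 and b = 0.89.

1.00

a -> b = min(1, 1 − 0.45 + 0.89) = min(1, 1.44) = 1.00
a -> (a -> b) = min(1, 1 − 0.45 + 1.00) = min(1, 1.55) = 1.00
(a -> (a -> b)) -> (a -> b) = min(1, 1 − 1.00 + 1.00) = min(1, 1.00) = 1.00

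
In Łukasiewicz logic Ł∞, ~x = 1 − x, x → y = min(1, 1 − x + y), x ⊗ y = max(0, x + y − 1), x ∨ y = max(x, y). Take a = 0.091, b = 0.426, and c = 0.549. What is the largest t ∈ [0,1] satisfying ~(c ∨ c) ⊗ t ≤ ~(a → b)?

c ∨ c = max(0.549, 0.549) = 0.549
~(c ∨ c) = 1 − 0.549 = 0.451
So the left factor is ~(c ∨ c) = 0.451.
a → b = min(1, 1 − 0.091 + 0.426) = min(1, 1.335) = 1.000
~(a → b) = 1 − 1.000 = 0.000
So the right-hand bound is ~(a → b) = 0.000.
The residuum of the Łukasiewicz t-norm gives the supremum: min(1, 1 − 0.451 + 0.000).
1 − 0.451 + 0.000 = 0.549, so t = min(1, 0.549) = 0.549.
Check: 0.451 ⊗ 0.549 = max(0, 0.000) = 0.000 ≤ 0.000.

0.549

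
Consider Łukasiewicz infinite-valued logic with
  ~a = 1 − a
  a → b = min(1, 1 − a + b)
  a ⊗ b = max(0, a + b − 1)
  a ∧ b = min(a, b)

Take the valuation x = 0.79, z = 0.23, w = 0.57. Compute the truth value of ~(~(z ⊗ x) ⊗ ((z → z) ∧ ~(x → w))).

z ⊗ x = max(0, 0.23 + 0.79 − 1) = max(0, 0.02) = 0.02
~(z ⊗ x) = 1 − 0.02 = 0.98
z → z = min(1, 1 − 0.23 + 0.23) = min(1, 1.00) = 1.00
x → w = min(1, 1 − 0.79 + 0.57) = min(1, 0.78) = 0.78
~(x → w) = 1 − 0.78 = 0.22
(z → z) ∧ ~(x → w) = min(1.00, 0.22) = 0.22
~(z ⊗ x) ⊗ ((z → z) ∧ ~(x → w)) = max(0, 0.98 + 0.22 − 1) = max(0, 0.20) = 0.20
~(~(z ⊗ x) ⊗ ((z → z) ∧ ~(x → w))) = 1 − 0.20 = 0.80

0.80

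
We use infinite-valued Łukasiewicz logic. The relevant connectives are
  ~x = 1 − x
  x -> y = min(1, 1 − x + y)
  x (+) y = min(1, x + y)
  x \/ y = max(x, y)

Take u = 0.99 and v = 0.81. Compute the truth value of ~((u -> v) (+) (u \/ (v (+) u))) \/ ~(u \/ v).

0.01

u -> v = min(1, 1 − 0.99 + 0.81) = min(1, 0.82) = 0.82
v (+) u = min(1, 0.81 + 0.99) = min(1, 1.80) = 1.00
u \/ (v (+) u) = max(0.99, 1.00) = 1.00
(u -> v) (+) (u \/ (v (+) u)) = min(1, 0.82 + 1.00) = min(1, 1.82) = 1.00
~((u -> v) (+) (u \/ (v (+) u))) = 1 − 1.00 = 0.00
u \/ v = max(0.99, 0.81) = 0.99
~(u \/ v) = 1 − 0.99 = 0.01
~((u -> v) (+) (u \/ (v (+) u))) \/ ~(u \/ v) = max(0.00, 0.01) = 0.01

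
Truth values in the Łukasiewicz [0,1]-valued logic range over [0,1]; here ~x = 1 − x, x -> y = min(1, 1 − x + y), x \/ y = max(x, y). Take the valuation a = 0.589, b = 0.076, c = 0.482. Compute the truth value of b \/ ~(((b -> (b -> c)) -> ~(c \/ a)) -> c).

0.076

b -> c = min(1, 1 − 0.076 + 0.482) = min(1, 1.406) = 1.000
b -> (b -> c) = min(1, 1 − 0.076 + 1.000) = min(1, 1.924) = 1.000
c \/ a = max(0.482, 0.589) = 0.589
~(c \/ a) = 1 − 0.589 = 0.411
(b -> (b -> c)) -> ~(c \/ a) = min(1, 1 − 1.000 + 0.411) = min(1, 0.411) = 0.411
((b -> (b -> c)) -> ~(c \/ a)) -> c = min(1, 1 − 0.411 + 0.482) = min(1, 1.071) = 1.000
~(((b -> (b -> c)) -> ~(c \/ a)) -> c) = 1 − 1.000 = 0.000
b \/ ~(((b -> (b -> c)) -> ~(c \/ a)) -> c) = max(0.076, 0.000) = 0.076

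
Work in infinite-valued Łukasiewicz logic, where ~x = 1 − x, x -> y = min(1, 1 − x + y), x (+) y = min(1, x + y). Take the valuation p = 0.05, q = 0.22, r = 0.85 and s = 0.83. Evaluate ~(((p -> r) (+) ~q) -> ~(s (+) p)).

p -> r = min(1, 1 − 0.05 + 0.85) = min(1, 1.80) = 1.00
~q = 1 − 0.22 = 0.78
(p -> r) (+) ~q = min(1, 1.00 + 0.78) = min(1, 1.78) = 1.00
s (+) p = min(1, 0.83 + 0.05) = min(1, 0.88) = 0.88
~(s (+) p) = 1 − 0.88 = 0.12
((p -> r) (+) ~q) -> ~(s (+) p) = min(1, 1 − 1.00 + 0.12) = min(1, 0.12) = 0.12
~(((p -> r) (+) ~q) -> ~(s (+) p)) = 1 − 0.12 = 0.88

0.88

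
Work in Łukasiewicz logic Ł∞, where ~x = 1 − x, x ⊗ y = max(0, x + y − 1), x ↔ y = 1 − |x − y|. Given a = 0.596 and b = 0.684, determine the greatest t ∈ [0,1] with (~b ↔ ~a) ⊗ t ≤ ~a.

~b = 1 − 0.684 = 0.316
~a = 1 − 0.596 = 0.404
~b ↔ ~a = 1 − |0.316 − 0.404| = 1 − 0.088 = 0.912
So the left factor is ~b ↔ ~a = 0.912.
So the right-hand bound is ~a = 0.404.
The residuum of the Łukasiewicz t-norm gives the supremum: min(1, 1 − 0.912 + 0.404).
1 − 0.912 + 0.404 = 0.492, so t = min(1, 0.492) = 0.492.
Check: 0.912 ⊗ 0.492 = max(0, 0.404) = 0.404 ≤ 0.404.

0.492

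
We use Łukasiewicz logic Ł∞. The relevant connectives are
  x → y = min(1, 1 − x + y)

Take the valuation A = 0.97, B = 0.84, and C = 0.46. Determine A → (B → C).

0.65

B → C = min(1, 1 − 0.84 + 0.46) = min(1, 0.62) = 0.62
A → (B → C) = min(1, 1 − 0.97 + 0.62) = min(1, 0.65) = 0.65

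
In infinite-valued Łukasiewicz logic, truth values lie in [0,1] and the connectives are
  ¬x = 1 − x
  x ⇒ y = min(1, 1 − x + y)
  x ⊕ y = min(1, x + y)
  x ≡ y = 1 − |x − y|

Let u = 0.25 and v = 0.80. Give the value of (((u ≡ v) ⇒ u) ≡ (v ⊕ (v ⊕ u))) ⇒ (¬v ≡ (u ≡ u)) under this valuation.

0.40

u ≡ v = 1 − |0.25 − 0.80| = 1 − 0.55 = 0.45
(u ≡ v) ⇒ u = min(1, 1 − 0.45 + 0.25) = min(1, 0.80) = 0.80
v ⊕ u = min(1, 0.80 + 0.25) = min(1, 1.05) = 1.00
v ⊕ (v ⊕ u) = min(1, 0.80 + 1.00) = min(1, 1.80) = 1.00
((u ≡ v) ⇒ u) ≡ (v ⊕ (v ⊕ u)) = 1 − |0.80 − 1.00| = 1 − 0.20 = 0.80
¬v = 1 − 0.80 = 0.20
u ≡ u = 1 − |0.25 − 0.25| = 1 − 0.00 = 1.00
¬v ≡ (u ≡ u) = 1 − |0.20 − 1.00| = 1 − 0.80 = 0.20
(((u ≡ v) ⇒ u) ≡ (v ⊕ (v ⊕ u))) ⇒ (¬v ≡ (u ≡ u)) = min(1, 1 − 0.80 + 0.20) = min(1, 0.40) = 0.40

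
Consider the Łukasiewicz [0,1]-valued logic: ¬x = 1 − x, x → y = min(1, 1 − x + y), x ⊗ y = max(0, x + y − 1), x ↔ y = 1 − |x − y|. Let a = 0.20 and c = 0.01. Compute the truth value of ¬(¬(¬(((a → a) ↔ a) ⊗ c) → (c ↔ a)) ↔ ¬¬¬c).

0.80

a → a = min(1, 1 − 0.20 + 0.20) = min(1, 1.00) = 1.00
(a → a) ↔ a = 1 − |1.00 − 0.20| = 1 − 0.80 = 0.20
((a → a) ↔ a) ⊗ c = max(0, 0.20 + 0.01 − 1) = max(0, -0.79) = 0.00
¬(((a → a) ↔ a) ⊗ c) = 1 − 0.00 = 1.00
c ↔ a = 1 − |0.01 − 0.20| = 1 − 0.19 = 0.81
¬(((a → a) ↔ a) ⊗ c) → (c ↔ a) = min(1, 1 − 1.00 + 0.81) = min(1, 0.81) = 0.81
¬(¬(((a → a) ↔ a) ⊗ c) → (c ↔ a)) = 1 − 0.81 = 0.19
¬c = 1 − 0.01 = 0.99
¬¬c = 1 − 0.99 = 0.01
¬¬¬c = 1 − 0.01 = 0.99
¬(¬(((a → a) ↔ a) ⊗ c) → (c ↔ a)) ↔ ¬¬¬c = 1 − |0.19 − 0.99| = 1 − 0.80 = 0.20
¬(¬(¬(((a → a) ↔ a) ⊗ c) → (c ↔ a)) ↔ ¬¬¬c) = 1 − 0.20 = 0.80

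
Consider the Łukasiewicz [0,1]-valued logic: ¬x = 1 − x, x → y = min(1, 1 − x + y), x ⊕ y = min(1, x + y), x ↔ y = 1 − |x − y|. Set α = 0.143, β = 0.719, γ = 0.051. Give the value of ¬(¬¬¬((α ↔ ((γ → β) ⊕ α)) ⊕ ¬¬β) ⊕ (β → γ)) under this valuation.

γ → β = min(1, 1 − 0.051 + 0.719) = min(1, 1.668) = 1.000
(γ → β) ⊕ α = min(1, 1.000 + 0.143) = min(1, 1.143) = 1.000
α ↔ ((γ → β) ⊕ α) = 1 − |0.143 − 1.000| = 1 − 0.857 = 0.143
¬β = 1 − 0.719 = 0.281
¬¬β = 1 − 0.281 = 0.719
(α ↔ ((γ → β) ⊕ α)) ⊕ ¬¬β = min(1, 0.143 + 0.719) = min(1, 0.862) = 0.862
¬((α ↔ ((γ → β) ⊕ α)) ⊕ ¬¬β) = 1 − 0.862 = 0.138
¬¬((α ↔ ((γ → β) ⊕ α)) ⊕ ¬¬β) = 1 − 0.138 = 0.862
¬¬¬((α ↔ ((γ → β) ⊕ α)) ⊕ ¬¬β) = 1 − 0.862 = 0.138
β → γ = min(1, 1 − 0.719 + 0.051) = min(1, 0.332) = 0.332
¬¬¬((α ↔ ((γ → β) ⊕ α)) ⊕ ¬¬β) ⊕ (β → γ) = min(1, 0.138 + 0.332) = min(1, 0.470) = 0.470
¬(¬¬¬((α ↔ ((γ → β) ⊕ α)) ⊕ ¬¬β) ⊕ (β → γ)) = 1 − 0.470 = 0.530

0.530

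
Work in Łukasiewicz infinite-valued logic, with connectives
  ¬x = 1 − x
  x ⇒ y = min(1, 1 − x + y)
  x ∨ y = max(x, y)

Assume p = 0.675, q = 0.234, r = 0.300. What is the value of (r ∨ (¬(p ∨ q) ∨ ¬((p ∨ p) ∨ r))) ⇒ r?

0.975

p ∨ q = max(0.675, 0.234) = 0.675
¬(p ∨ q) = 1 − 0.675 = 0.325
p ∨ p = max(0.675, 0.675) = 0.675
(p ∨ p) ∨ r = max(0.675, 0.300) = 0.675
¬((p ∨ p) ∨ r) = 1 − 0.675 = 0.325
¬(p ∨ q) ∨ ¬((p ∨ p) ∨ r) = max(0.325, 0.325) = 0.325
r ∨ (¬(p ∨ q) ∨ ¬((p ∨ p) ∨ r)) = max(0.300, 0.325) = 0.325
(r ∨ (¬(p ∨ q) ∨ ¬((p ∨ p) ∨ r))) ⇒ r = min(1, 1 − 0.325 + 0.300) = min(1, 0.975) = 0.975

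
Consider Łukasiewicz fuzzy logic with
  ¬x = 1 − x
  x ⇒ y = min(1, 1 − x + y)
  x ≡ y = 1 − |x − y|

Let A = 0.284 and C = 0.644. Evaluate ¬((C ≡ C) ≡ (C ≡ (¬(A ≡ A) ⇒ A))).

0.356

C ≡ C = 1 − |0.644 − 0.644| = 1 − 0.000 = 1.000
A ≡ A = 1 − |0.284 − 0.284| = 1 − 0.000 = 1.000
¬(A ≡ A) = 1 − 1.000 = 0.000
¬(A ≡ A) ⇒ A = min(1, 1 − 0.000 + 0.284) = min(1, 1.284) = 1.000
C ≡ (¬(A ≡ A) ⇒ A) = 1 − |0.644 − 1.000| = 1 − 0.356 = 0.644
(C ≡ C) ≡ (C ≡ (¬(A ≡ A) ⇒ A)) = 1 − |1.000 − 0.644| = 1 − 0.356 = 0.644
¬((C ≡ C) ≡ (C ≡ (¬(A ≡ A) ⇒ A))) = 1 − 0.644 = 0.356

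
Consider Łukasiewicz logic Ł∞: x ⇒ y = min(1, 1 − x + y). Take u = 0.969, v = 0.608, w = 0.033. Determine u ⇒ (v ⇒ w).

0.456

v ⇒ w = min(1, 1 − 0.608 + 0.033) = min(1, 0.425) = 0.425
u ⇒ (v ⇒ w) = min(1, 1 − 0.969 + 0.425) = min(1, 0.456) = 0.456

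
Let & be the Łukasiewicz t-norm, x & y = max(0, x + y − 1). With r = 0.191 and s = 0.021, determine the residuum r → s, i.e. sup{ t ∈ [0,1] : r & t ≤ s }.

The residuum of the Łukasiewicz t-norm gives the supremum: min(1, 1 − 0.191 + 0.021).
1 − 0.191 + 0.021 = 0.830, so t = min(1, 0.830) = 0.830.
Check: 0.191 & 0.830 = max(0, 0.021) = 0.021 ≤ 0.021.

0.830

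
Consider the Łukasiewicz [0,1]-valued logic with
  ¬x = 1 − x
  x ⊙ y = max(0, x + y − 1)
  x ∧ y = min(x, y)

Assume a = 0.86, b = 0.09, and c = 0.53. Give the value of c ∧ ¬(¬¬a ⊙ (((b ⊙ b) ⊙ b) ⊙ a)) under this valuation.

¬a = 1 − 0.86 = 0.14
¬¬a = 1 − 0.14 = 0.86
b ⊙ b = max(0, 0.09 + 0.09 − 1) = max(0, -0.82) = 0.00
(b ⊙ b) ⊙ b = max(0, 0.00 + 0.09 − 1) = max(0, -0.91) = 0.00
((b ⊙ b) ⊙ b) ⊙ a = max(0, 0.00 + 0.86 − 1) = max(0, -0.14) = 0.00
¬¬a ⊙ (((b ⊙ b) ⊙ b) ⊙ a) = max(0, 0.86 + 0.00 − 1) = max(0, -0.14) = 0.00
¬(¬¬a ⊙ (((b ⊙ b) ⊙ b) ⊙ a)) = 1 − 0.00 = 1.00
c ∧ ¬(¬¬a ⊙ (((b ⊙ b) ⊙ b) ⊙ a)) = min(0.53, 1.00) = 0.53

0.53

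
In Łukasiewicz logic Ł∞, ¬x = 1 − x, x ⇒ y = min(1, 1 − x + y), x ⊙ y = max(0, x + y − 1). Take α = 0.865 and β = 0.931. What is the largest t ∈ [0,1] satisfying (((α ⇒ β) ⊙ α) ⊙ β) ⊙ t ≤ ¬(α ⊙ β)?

0.408

α ⇒ β = min(1, 1 − 0.865 + 0.931) = min(1, 1.066) = 1.000
(α ⇒ β) ⊙ α = max(0, 1.000 + 0.865 − 1) = max(0, 0.865) = 0.865
((α ⇒ β) ⊙ α) ⊙ β = max(0, 0.865 + 0.931 − 1) = max(0, 0.796) = 0.796
So the left factor is ((α ⇒ β) ⊙ α) ⊙ β = 0.796.
α ⊙ β = max(0, 0.865 + 0.931 − 1) = max(0, 0.796) = 0.796
¬(α ⊙ β) = 1 − 0.796 = 0.204
So the right-hand bound is ¬(α ⊙ β) = 0.204.
The residuum of the Łukasiewicz t-norm gives the supremum: min(1, 1 − 0.796 + 0.204).
1 − 0.796 + 0.204 = 0.408, so t = min(1, 0.408) = 0.408.
Check: 0.796 ⊙ 0.408 = max(0, 0.204) = 0.204 ≤ 0.204.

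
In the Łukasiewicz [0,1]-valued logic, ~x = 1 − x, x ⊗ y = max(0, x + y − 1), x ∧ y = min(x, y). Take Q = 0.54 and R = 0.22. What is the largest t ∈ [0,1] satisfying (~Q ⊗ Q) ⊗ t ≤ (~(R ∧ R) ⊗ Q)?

1.00

~Q = 1 − 0.54 = 0.46
~Q ⊗ Q = max(0, 0.46 + 0.54 − 1) = max(0, 0.00) = 0.00
So the left factor is ~Q ⊗ Q = 0.00.
R ∧ R = min(0.22, 0.22) = 0.22
~(R ∧ R) = 1 − 0.22 = 0.78
~(R ∧ R) ⊗ Q = max(0, 0.78 + 0.54 − 1) = max(0, 0.32) = 0.32
So the right-hand bound is ~(R ∧ R) ⊗ Q = 0.32.
The residuum of the Łukasiewicz t-norm gives the supremum: min(1, 1 − 0.00 + 0.32).
1 − 0.00 + 0.32 = 1.32, so t = min(1, 1.32) = 1.00.
Check: 0.00 ⊗ 1.00 = max(0, 0.00) = 0.00 ≤ 0.32.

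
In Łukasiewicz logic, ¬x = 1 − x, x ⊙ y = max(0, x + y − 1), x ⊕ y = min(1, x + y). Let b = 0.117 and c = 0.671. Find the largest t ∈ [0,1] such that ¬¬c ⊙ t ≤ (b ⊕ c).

¬c = 1 − 0.671 = 0.329
¬¬c = 1 − 0.329 = 0.671
So the left factor is ¬¬c = 0.671.
b ⊕ c = min(1, 0.117 + 0.671) = min(1, 0.788) = 0.788
So the right-hand bound is b ⊕ c = 0.788.
The residuum of the Łukasiewicz t-norm gives the supremum: min(1, 1 − 0.671 + 0.788).
1 − 0.671 + 0.788 = 1.117, so t = min(1, 1.117) = 1.000.
Check: 0.671 ⊙ 1.000 = max(0, 0.671) = 0.671 ≤ 0.788.

1.000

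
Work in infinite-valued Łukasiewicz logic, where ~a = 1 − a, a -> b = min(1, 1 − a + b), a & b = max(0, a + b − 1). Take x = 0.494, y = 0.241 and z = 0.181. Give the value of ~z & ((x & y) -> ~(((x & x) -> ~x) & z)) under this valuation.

~z = 1 − 0.181 = 0.819
x & y = max(0, 0.494 + 0.241 − 1) = max(0, -0.265) = 0.000
x & x = max(0, 0.494 + 0.494 − 1) = max(0, -0.012) = 0.000
~x = 1 − 0.494 = 0.506
(x & x) -> ~x = min(1, 1 − 0.000 + 0.506) = min(1, 1.506) = 1.000
((x & x) -> ~x) & z = max(0, 1.000 + 0.181 − 1) = max(0, 0.181) = 0.181
~(((x & x) -> ~x) & z) = 1 − 0.181 = 0.819
(x & y) -> ~(((x & x) -> ~x) & z) = min(1, 1 − 0.000 + 0.819) = min(1, 1.819) = 1.000
~z & ((x & y) -> ~(((x & x) -> ~x) & z)) = max(0, 0.819 + 1.000 − 1) = max(0, 0.819) = 0.819

0.819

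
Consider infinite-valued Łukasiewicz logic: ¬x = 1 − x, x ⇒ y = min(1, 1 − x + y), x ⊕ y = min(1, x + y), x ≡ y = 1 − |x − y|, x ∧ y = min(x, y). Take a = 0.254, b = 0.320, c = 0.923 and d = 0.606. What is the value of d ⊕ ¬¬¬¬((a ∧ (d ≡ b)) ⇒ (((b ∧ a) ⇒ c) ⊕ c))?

d ≡ b = 1 − |0.606 − 0.320| = 1 − 0.286 = 0.714
a ∧ (d ≡ b) = min(0.254, 0.714) = 0.254
b ∧ a = min(0.320, 0.254) = 0.254
(b ∧ a) ⇒ c = min(1, 1 − 0.254 + 0.923) = min(1, 1.669) = 1.000
((b ∧ a) ⇒ c) ⊕ c = min(1, 1.000 + 0.923) = min(1, 1.923) = 1.000
(a ∧ (d ≡ b)) ⇒ (((b ∧ a) ⇒ c) ⊕ c) = min(1, 1 − 0.254 + 1.000) = min(1, 1.746) = 1.000
¬((a ∧ (d ≡ b)) ⇒ (((b ∧ a) ⇒ c) ⊕ c)) = 1 − 1.000 = 0.000
¬¬((a ∧ (d ≡ b)) ⇒ (((b ∧ a) ⇒ c) ⊕ c)) = 1 − 0.000 = 1.000
¬¬¬((a ∧ (d ≡ b)) ⇒ (((b ∧ a) ⇒ c) ⊕ c)) = 1 − 1.000 = 0.000
¬¬¬¬((a ∧ (d ≡ b)) ⇒ (((b ∧ a) ⇒ c) ⊕ c)) = 1 − 0.000 = 1.000
d ⊕ ¬¬¬¬((a ∧ (d ≡ b)) ⇒ (((b ∧ a) ⇒ c) ⊕ c)) = min(1, 0.606 + 1.000) = min(1, 1.606) = 1.000

1.000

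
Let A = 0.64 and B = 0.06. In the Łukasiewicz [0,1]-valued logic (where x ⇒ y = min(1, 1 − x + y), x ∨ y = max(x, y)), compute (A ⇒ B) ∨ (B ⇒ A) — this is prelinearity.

A ⇒ B = min(1, 1 − 0.64 + 0.06) = min(1, 0.42) = 0.42
B ⇒ A = min(1, 1 − 0.06 + 0.64) = min(1, 1.58) = 1.00
(A ⇒ B) ∨ (B ⇒ A) = max(0.42, 1.00) = 1.00
(As expected: a Ł∞-tautology — holds in every MV-chain.)

1.00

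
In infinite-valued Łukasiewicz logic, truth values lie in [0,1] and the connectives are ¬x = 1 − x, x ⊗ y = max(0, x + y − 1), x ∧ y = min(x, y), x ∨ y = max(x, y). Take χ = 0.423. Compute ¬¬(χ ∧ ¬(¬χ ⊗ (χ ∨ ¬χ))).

¬χ = 1 − 0.423 = 0.577
χ ∨ ¬χ = max(0.423, 0.577) = 0.577
¬χ ⊗ (χ ∨ ¬χ) = max(0, 0.577 + 0.577 − 1) = max(0, 0.154) = 0.154
¬(¬χ ⊗ (χ ∨ ¬χ)) = 1 − 0.154 = 0.846
χ ∧ ¬(¬χ ⊗ (χ ∨ ¬χ)) = min(0.423, 0.846) = 0.423
¬(χ ∧ ¬(¬χ ⊗ (χ ∨ ¬χ))) = 1 − 0.423 = 0.577
¬¬(χ ∧ ¬(¬χ ⊗ (χ ∨ ¬χ))) = 1 − 0.577 = 0.423

0.423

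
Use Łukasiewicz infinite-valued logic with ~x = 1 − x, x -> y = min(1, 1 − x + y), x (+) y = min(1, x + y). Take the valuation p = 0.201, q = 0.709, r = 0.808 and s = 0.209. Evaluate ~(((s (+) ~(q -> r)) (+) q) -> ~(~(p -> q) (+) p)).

q -> r = min(1, 1 − 0.709 + 0.808) = min(1, 1.099) = 1.000
~(q -> r) = 1 − 1.000 = 0.000
s (+) ~(q -> r) = min(1, 0.209 + 0.000) = min(1, 0.209) = 0.209
(s (+) ~(q -> r)) (+) q = min(1, 0.209 + 0.709) = min(1, 0.918) = 0.918
p -> q = min(1, 1 − 0.201 + 0.709) = min(1, 1.508) = 1.000
~(p -> q) = 1 − 1.000 = 0.000
~(p -> q) (+) p = min(1, 0.000 + 0.201) = min(1, 0.201) = 0.201
~(~(p -> q) (+) p) = 1 − 0.201 = 0.799
((s (+) ~(q -> r)) (+) q) -> ~(~(p -> q) (+) p) = min(1, 1 − 0.918 + 0.799) = min(1, 0.881) = 0.881
~(((s (+) ~(q -> r)) (+) q) -> ~(~(p -> q) (+) p)) = 1 − 0.881 = 0.119

0.119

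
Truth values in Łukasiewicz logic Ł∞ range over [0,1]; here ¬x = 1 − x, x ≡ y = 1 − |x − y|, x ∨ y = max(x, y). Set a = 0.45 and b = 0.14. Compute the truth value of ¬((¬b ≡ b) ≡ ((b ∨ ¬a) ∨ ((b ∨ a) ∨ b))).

¬b = 1 − 0.14 = 0.86
¬b ≡ b = 1 − |0.86 − 0.14| = 1 − 0.72 = 0.28
¬a = 1 − 0.45 = 0.55
b ∨ ¬a = max(0.14, 0.55) = 0.55
b ∨ a = max(0.14, 0.45) = 0.45
(b ∨ a) ∨ b = max(0.45, 0.14) = 0.45
(b ∨ ¬a) ∨ ((b ∨ a) ∨ b) = max(0.55, 0.45) = 0.55
(¬b ≡ b) ≡ ((b ∨ ¬a) ∨ ((b ∨ a) ∨ b)) = 1 − |0.28 − 0.55| = 1 − 0.27 = 0.73
¬((¬b ≡ b) ≡ ((b ∨ ¬a) ∨ ((b ∨ a) ∨ b))) = 1 − 0.73 = 0.27

0.27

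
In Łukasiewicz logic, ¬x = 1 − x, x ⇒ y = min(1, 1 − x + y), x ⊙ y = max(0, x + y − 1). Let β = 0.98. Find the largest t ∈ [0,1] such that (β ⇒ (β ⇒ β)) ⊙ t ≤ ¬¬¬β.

β ⇒ β = min(1, 1 − 0.98 + 0.98) = min(1, 1.00) = 1.00
β ⇒ (β ⇒ β) = min(1, 1 − 0.98 + 1.00) = min(1, 1.02) = 1.00
So the left factor is β ⇒ (β ⇒ β) = 1.00.
¬β = 1 − 0.98 = 0.02
¬¬β = 1 − 0.02 = 0.98
¬¬¬β = 1 − 0.98 = 0.02
So the right-hand bound is ¬¬¬β = 0.02.
The residuum of the Łukasiewicz t-norm gives the supremum: min(1, 1 − 1.00 + 0.02).
1 − 1.00 + 0.02 = 0.02, so t = min(1, 0.02) = 0.02.
Check: 1.00 ⊙ 0.02 = max(0, 0.02) = 0.02 ≤ 0.02.

0.02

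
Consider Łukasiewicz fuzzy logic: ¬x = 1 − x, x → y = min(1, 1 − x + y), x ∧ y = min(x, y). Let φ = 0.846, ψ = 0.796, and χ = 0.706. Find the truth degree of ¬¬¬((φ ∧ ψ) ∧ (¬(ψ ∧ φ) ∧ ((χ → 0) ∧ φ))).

φ ∧ ψ = min(0.846, 0.796) = 0.796
ψ ∧ φ = min(0.796, 0.846) = 0.796
¬(ψ ∧ φ) = 1 − 0.796 = 0.204
χ → 0 = min(1, 1 − 0.706 + 0.000) = min(1, 0.294) = 0.294
(χ → 0) ∧ φ = min(0.294, 0.846) = 0.294
¬(ψ ∧ φ) ∧ ((χ → 0) ∧ φ) = min(0.204, 0.294) = 0.204
(φ ∧ ψ) ∧ (¬(ψ ∧ φ) ∧ ((χ → 0) ∧ φ)) = min(0.796, 0.204) = 0.204
¬((φ ∧ ψ) ∧ (¬(ψ ∧ φ) ∧ ((χ → 0) ∧ φ))) = 1 − 0.204 = 0.796
¬¬((φ ∧ ψ) ∧ (¬(ψ ∧ φ) ∧ ((χ → 0) ∧ φ))) = 1 − 0.796 = 0.204
¬¬¬((φ ∧ ψ) ∧ (¬(ψ ∧ φ) ∧ ((χ → 0) ∧ φ))) = 1 − 0.204 = 0.796

0.796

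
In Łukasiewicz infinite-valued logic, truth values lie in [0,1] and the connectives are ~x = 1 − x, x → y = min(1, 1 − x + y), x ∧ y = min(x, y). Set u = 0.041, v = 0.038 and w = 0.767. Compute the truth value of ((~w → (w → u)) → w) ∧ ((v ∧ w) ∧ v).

0.038

~w = 1 − 0.767 = 0.233
w → u = min(1, 1 − 0.767 + 0.041) = min(1, 0.274) = 0.274
~w → (w → u) = min(1, 1 − 0.233 + 0.274) = min(1, 1.041) = 1.000
(~w → (w → u)) → w = min(1, 1 − 1.000 + 0.767) = min(1, 0.767) = 0.767
v ∧ w = min(0.038, 0.767) = 0.038
(v ∧ w) ∧ v = min(0.038, 0.038) = 0.038
((~w → (w → u)) → w) ∧ ((v ∧ w) ∧ v) = min(0.767, 0.038) = 0.038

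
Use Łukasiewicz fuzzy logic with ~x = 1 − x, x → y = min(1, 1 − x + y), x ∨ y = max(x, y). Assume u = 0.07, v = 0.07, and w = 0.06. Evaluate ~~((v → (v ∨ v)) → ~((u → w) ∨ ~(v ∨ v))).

0.01

v ∨ v = max(0.07, 0.07) = 0.07
v → (v ∨ v) = min(1, 1 − 0.07 + 0.07) = min(1, 1.00) = 1.00
u → w = min(1, 1 − 0.07 + 0.06) = min(1, 0.99) = 0.99
~(v ∨ v) = 1 − 0.07 = 0.93
(u → w) ∨ ~(v ∨ v) = max(0.99, 0.93) = 0.99
~((u → w) ∨ ~(v ∨ v)) = 1 − 0.99 = 0.01
(v → (v ∨ v)) → ~((u → w) ∨ ~(v ∨ v)) = min(1, 1 − 1.00 + 0.01) = min(1, 0.01) = 0.01
~((v → (v ∨ v)) → ~((u → w) ∨ ~(v ∨ v))) = 1 − 0.01 = 0.99
~~((v → (v ∨ v)) → ~((u → w) ∨ ~(v ∨ v))) = 1 − 0.99 = 0.01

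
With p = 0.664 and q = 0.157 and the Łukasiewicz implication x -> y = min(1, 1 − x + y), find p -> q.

p -> q = min(1, 1 − 0.664 + 0.157) = min(1, 0.493) = 0.493
For comparison, the Gödel implication (1 if x ≤ y else y) would give 0.157.

0.493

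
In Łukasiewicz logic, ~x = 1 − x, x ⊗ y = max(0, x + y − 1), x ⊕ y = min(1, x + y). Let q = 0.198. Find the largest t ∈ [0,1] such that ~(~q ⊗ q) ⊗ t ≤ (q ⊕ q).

~q = 1 − 0.198 = 0.802
~q ⊗ q = max(0, 0.802 + 0.198 − 1) = max(0, 0.000) = 0.000
~(~q ⊗ q) = 1 − 0.000 = 1.000
So the left factor is ~(~q ⊗ q) = 1.000.
q ⊕ q = min(1, 0.198 + 0.198) = min(1, 0.396) = 0.396
So the right-hand bound is q ⊕ q = 0.396.
The residuum of the Łukasiewicz t-norm gives the supremum: min(1, 1 − 1.000 + 0.396).
1 − 1.000 + 0.396 = 0.396, so t = min(1, 0.396) = 0.396.
Check: 1.000 ⊗ 0.396 = max(0, 0.396) = 0.396 ≤ 0.396.

0.396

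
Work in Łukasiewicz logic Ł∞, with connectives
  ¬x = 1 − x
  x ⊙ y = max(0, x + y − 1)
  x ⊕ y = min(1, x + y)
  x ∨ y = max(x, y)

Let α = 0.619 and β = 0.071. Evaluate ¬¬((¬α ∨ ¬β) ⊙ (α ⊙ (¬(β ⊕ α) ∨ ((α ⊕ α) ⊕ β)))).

¬α = 1 − 0.619 = 0.381
¬β = 1 − 0.071 = 0.929
¬α ∨ ¬β = max(0.381, 0.929) = 0.929
β ⊕ α = min(1, 0.071 + 0.619) = min(1, 0.690) = 0.690
¬(β ⊕ α) = 1 − 0.690 = 0.310
α ⊕ α = min(1, 0.619 + 0.619) = min(1, 1.238) = 1.000
(α ⊕ α) ⊕ β = min(1, 1.000 + 0.071) = min(1, 1.071) = 1.000
¬(β ⊕ α) ∨ ((α ⊕ α) ⊕ β) = max(0.310, 1.000) = 1.000
α ⊙ (¬(β ⊕ α) ∨ ((α ⊕ α) ⊕ β)) = max(0, 0.619 + 1.000 − 1) = max(0, 0.619) = 0.619
(¬α ∨ ¬β) ⊙ (α ⊙ (¬(β ⊕ α) ∨ ((α ⊕ α) ⊕ β))) = max(0, 0.929 + 0.619 − 1) = max(0, 0.548) = 0.548
¬((¬α ∨ ¬β) ⊙ (α ⊙ (¬(β ⊕ α) ∨ ((α ⊕ α) ⊕ β)))) = 1 − 0.548 = 0.452
¬¬((¬α ∨ ¬β) ⊙ (α ⊙ (¬(β ⊕ α) ∨ ((α ⊕ α) ⊕ β)))) = 1 − 0.452 = 0.548

0.548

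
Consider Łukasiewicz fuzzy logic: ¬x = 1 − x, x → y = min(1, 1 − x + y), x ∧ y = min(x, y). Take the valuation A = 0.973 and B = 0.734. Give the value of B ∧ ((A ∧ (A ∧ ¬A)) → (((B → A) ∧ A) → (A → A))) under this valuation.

0.734

¬A = 1 − 0.973 = 0.027
A ∧ ¬A = min(0.973, 0.027) = 0.027
A ∧ (A ∧ ¬A) = min(0.973, 0.027) = 0.027
B → A = min(1, 1 − 0.734 + 0.973) = min(1, 1.239) = 1.000
(B → A) ∧ A = min(1.000, 0.973) = 0.973
A → A = min(1, 1 − 0.973 + 0.973) = min(1, 1.000) = 1.000
((B → A) ∧ A) → (A → A) = min(1, 1 − 0.973 + 1.000) = min(1, 1.027) = 1.000
(A ∧ (A ∧ ¬A)) → (((B → A) ∧ A) → (A → A)) = min(1, 1 − 0.027 + 1.000) = min(1, 1.973) = 1.000
B ∧ ((A ∧ (A ∧ ¬A)) → (((B → A) ∧ A) → (A → A))) = min(0.734, 1.000) = 0.734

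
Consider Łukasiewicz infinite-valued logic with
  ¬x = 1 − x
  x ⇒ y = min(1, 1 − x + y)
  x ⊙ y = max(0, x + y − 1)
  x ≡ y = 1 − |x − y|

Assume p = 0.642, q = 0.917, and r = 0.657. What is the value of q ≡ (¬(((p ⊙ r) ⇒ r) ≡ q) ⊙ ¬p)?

0.083

p ⊙ r = max(0, 0.642 + 0.657 − 1) = max(0, 0.299) = 0.299
(p ⊙ r) ⇒ r = min(1, 1 − 0.299 + 0.657) = min(1, 1.358) = 1.000
((p ⊙ r) ⇒ r) ≡ q = 1 − |1.000 − 0.917| = 1 − 0.083 = 0.917
¬(((p ⊙ r) ⇒ r) ≡ q) = 1 − 0.917 = 0.083
¬p = 1 − 0.642 = 0.358
¬(((p ⊙ r) ⇒ r) ≡ q) ⊙ ¬p = max(0, 0.083 + 0.358 − 1) = max(0, -0.559) = 0.000
q ≡ (¬(((p ⊙ r) ⇒ r) ≡ q) ⊙ ¬p) = 1 − |0.917 − 0.000| = 1 − 0.917 = 0.083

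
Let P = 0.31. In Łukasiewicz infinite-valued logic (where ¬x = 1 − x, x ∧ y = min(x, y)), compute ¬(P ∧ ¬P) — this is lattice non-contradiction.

0.69

¬P = 1 − 0.31 = 0.69
P ∧ ¬P = min(0.31, 0.69) = 0.31
¬(P ∧ ¬P) = 1 − 0.31 = 0.69
(The value 0.69 < 1 shows this instance is not satisfied; not a Ł∞-tautology — its value is 1 − min(a, 1−a).)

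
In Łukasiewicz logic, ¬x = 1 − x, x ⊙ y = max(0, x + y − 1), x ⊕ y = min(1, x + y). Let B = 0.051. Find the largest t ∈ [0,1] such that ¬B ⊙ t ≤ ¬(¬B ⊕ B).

¬B = 1 − 0.051 = 0.949
So the left factor is ¬B = 0.949.
¬B ⊕ B = min(1, 0.949 + 0.051) = min(1, 1.000) = 1.000
¬(¬B ⊕ B) = 1 − 1.000 = 0.000
So the right-hand bound is ¬(¬B ⊕ B) = 0.000.
The residuum of the Łukasiewicz t-norm gives the supremum: min(1, 1 − 0.949 + 0.000).
1 − 0.949 + 0.000 = 0.051, so t = min(1, 0.051) = 0.051.
Check: 0.949 ⊙ 0.051 = max(0, 0.000) = 0.000 ≤ 0.000.

0.051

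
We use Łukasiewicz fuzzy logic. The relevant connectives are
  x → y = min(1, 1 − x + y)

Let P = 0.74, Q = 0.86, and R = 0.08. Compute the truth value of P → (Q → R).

Q → R = min(1, 1 − 0.86 + 0.08) = min(1, 0.22) = 0.22
P → (Q → R) = min(1, 1 − 0.74 + 0.22) = min(1, 0.48) = 0.48

0.48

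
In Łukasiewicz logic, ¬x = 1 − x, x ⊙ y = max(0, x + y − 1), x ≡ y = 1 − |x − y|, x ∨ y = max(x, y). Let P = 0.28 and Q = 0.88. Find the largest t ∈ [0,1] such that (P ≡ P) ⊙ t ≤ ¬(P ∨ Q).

P ≡ P = 1 − |0.28 − 0.28| = 1 − 0.00 = 1.00
So the left factor is P ≡ P = 1.00.
P ∨ Q = max(0.28, 0.88) = 0.88
¬(P ∨ Q) = 1 − 0.88 = 0.12
So the right-hand bound is ¬(P ∨ Q) = 0.12.
The residuum of the Łukasiewicz t-norm gives the supremum: min(1, 1 − 1.00 + 0.12).
1 − 1.00 + 0.12 = 0.12, so t = min(1, 0.12) = 0.12.
Check: 1.00 ⊙ 0.12 = max(0, 0.12) = 0.12 ≤ 0.12.

0.12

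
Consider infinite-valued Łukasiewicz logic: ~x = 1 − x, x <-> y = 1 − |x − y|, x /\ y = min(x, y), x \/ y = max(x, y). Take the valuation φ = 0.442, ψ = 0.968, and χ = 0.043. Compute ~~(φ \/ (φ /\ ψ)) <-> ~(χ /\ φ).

0.485

φ /\ ψ = min(0.442, 0.968) = 0.442
φ \/ (φ /\ ψ) = max(0.442, 0.442) = 0.442
~(φ \/ (φ /\ ψ)) = 1 − 0.442 = 0.558
~~(φ \/ (φ /\ ψ)) = 1 − 0.558 = 0.442
χ /\ φ = min(0.043, 0.442) = 0.043
~(χ /\ φ) = 1 − 0.043 = 0.957
~~(φ \/ (φ /\ ψ)) <-> ~(χ /\ φ) = 1 − |0.442 − 0.957| = 1 − 0.515 = 0.485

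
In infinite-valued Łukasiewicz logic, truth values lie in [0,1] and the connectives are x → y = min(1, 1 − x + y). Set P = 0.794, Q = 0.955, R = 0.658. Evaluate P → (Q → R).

Q → R = min(1, 1 − 0.955 + 0.658) = min(1, 0.703) = 0.703
P → (Q → R) = min(1, 1 − 0.794 + 0.703) = min(1, 0.909) = 0.909

0.909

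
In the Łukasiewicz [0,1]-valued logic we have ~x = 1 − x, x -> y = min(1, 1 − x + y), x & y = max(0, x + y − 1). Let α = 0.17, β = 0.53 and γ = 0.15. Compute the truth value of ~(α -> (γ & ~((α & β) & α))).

α & β = max(0, 0.17 + 0.53 − 1) = max(0, -0.30) = 0.00
(α & β) & α = max(0, 0.00 + 0.17 − 1) = max(0, -0.83) = 0.00
~((α & β) & α) = 1 − 0.00 = 1.00
γ & ~((α & β) & α) = max(0, 0.15 + 1.00 − 1) = max(0, 0.15) = 0.15
α -> (γ & ~((α & β) & α)) = min(1, 1 − 0.17 + 0.15) = min(1, 0.98) = 0.98
~(α -> (γ & ~((α & β) & α))) = 1 − 0.98 = 0.02

0.02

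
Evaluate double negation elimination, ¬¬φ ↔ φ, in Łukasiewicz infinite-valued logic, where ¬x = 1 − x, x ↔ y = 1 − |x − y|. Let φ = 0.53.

1.00

¬φ = 1 − 0.53 = 0.47
¬¬φ = 1 − 0.47 = 0.53
¬¬φ ↔ φ = 1 − |0.53 − 0.53| = 1 − 0.00 = 1.00
(As expected: always 1 in Ł∞ since negation is involutive.)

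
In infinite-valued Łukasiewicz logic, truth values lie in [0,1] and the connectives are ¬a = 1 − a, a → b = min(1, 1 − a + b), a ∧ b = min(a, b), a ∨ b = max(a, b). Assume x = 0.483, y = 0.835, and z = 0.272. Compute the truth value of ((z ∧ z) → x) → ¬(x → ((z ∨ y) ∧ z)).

z ∧ z = min(0.272, 0.272) = 0.272
(z ∧ z) → x = min(1, 1 − 0.272 + 0.483) = min(1, 1.211) = 1.000
z ∨ y = max(0.272, 0.835) = 0.835
(z ∨ y) ∧ z = min(0.835, 0.272) = 0.272
x → ((z ∨ y) ∧ z) = min(1, 1 − 0.483 + 0.272) = min(1, 0.789) = 0.789
¬(x → ((z ∨ y) ∧ z)) = 1 − 0.789 = 0.211
((z ∧ z) → x) → ¬(x → ((z ∨ y) ∧ z)) = min(1, 1 − 1.000 + 0.211) = min(1, 0.211) = 0.211

0.211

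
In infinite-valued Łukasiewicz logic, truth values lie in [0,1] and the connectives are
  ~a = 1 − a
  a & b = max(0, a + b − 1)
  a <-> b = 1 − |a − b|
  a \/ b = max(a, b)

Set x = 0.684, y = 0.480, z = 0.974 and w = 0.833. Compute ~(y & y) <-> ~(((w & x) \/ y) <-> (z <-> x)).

y & y = max(0, 0.480 + 0.480 − 1) = max(0, -0.040) = 0.000
~(y & y) = 1 − 0.000 = 1.000
w & x = max(0, 0.833 + 0.684 − 1) = max(0, 0.517) = 0.517
(w & x) \/ y = max(0.517, 0.480) = 0.517
z <-> x = 1 − |0.974 − 0.684| = 1 − 0.290 = 0.710
((w & x) \/ y) <-> (z <-> x) = 1 − |0.517 − 0.710| = 1 − 0.193 = 0.807
~(((w & x) \/ y) <-> (z <-> x)) = 1 − 0.807 = 0.193
~(y & y) <-> ~(((w & x) \/ y) <-> (z <-> x)) = 1 − |1.000 − 0.193| = 1 − 0.807 = 0.193

0.193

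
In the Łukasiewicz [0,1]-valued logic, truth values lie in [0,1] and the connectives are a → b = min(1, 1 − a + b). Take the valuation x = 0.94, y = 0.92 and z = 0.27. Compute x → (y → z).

0.41

y → z = min(1, 1 − 0.92 + 0.27) = min(1, 0.35) = 0.35
x → (y → z) = min(1, 1 − 0.94 + 0.35) = min(1, 0.41) = 0.41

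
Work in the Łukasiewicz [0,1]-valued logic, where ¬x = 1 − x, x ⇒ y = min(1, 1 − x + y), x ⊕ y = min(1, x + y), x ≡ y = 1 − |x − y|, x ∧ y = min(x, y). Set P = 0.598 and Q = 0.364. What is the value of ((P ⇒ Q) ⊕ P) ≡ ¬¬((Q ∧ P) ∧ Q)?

0.364

P ⇒ Q = min(1, 1 − 0.598 + 0.364) = min(1, 0.766) = 0.766
(P ⇒ Q) ⊕ P = min(1, 0.766 + 0.598) = min(1, 1.364) = 1.000
Q ∧ P = min(0.364, 0.598) = 0.364
(Q ∧ P) ∧ Q = min(0.364, 0.364) = 0.364
¬((Q ∧ P) ∧ Q) = 1 − 0.364 = 0.636
¬¬((Q ∧ P) ∧ Q) = 1 − 0.636 = 0.364
((P ⇒ Q) ⊕ P) ≡ ¬¬((Q ∧ P) ∧ Q) = 1 − |1.000 − 0.364| = 1 − 0.636 = 0.364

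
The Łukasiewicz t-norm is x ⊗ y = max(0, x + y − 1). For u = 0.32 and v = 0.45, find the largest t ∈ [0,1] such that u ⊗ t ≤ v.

1.00

The residuum of the Łukasiewicz t-norm gives the supremum: min(1, 1 − 0.32 + 0.45).
1 − 0.32 + 0.45 = 1.13, so t = min(1, 1.13) = 1.00.
Check: 0.32 ⊗ 1.00 = max(0, 0.32) = 0.32 ≤ 0.45.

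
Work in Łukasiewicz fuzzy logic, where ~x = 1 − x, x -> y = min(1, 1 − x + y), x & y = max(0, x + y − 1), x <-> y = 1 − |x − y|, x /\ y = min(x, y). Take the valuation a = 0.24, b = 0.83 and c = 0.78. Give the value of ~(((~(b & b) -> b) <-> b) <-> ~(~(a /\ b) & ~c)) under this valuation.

b & b = max(0, 0.83 + 0.83 − 1) = max(0, 0.66) = 0.66
~(b & b) = 1 − 0.66 = 0.34
~(b & b) -> b = min(1, 1 − 0.34 + 0.83) = min(1, 1.49) = 1.00
(~(b & b) -> b) <-> b = 1 − |1.00 − 0.83| = 1 − 0.17 = 0.83
a /\ b = min(0.24, 0.83) = 0.24
~(a /\ b) = 1 − 0.24 = 0.76
~c = 1 − 0.78 = 0.22
~(a /\ b) & ~c = max(0, 0.76 + 0.22 − 1) = max(0, -0.02) = 0.00
~(~(a /\ b) & ~c) = 1 − 0.00 = 1.00
((~(b & b) -> b) <-> b) <-> ~(~(a /\ b) & ~c) = 1 − |0.83 − 1.00| = 1 − 0.17 = 0.83
~(((~(b & b) -> b) <-> b) <-> ~(~(a /\ b) & ~c)) = 1 − 0.83 = 0.17

0.17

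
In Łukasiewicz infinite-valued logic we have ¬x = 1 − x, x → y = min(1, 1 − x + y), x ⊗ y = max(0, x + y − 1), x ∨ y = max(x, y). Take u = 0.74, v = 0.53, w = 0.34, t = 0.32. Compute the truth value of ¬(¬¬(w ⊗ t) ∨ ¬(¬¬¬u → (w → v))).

1.00

w ⊗ t = max(0, 0.34 + 0.32 − 1) = max(0, -0.34) = 0.00
¬(w ⊗ t) = 1 − 0.00 = 1.00
¬¬(w ⊗ t) = 1 − 1.00 = 0.00
¬u = 1 − 0.74 = 0.26
¬¬u = 1 − 0.26 = 0.74
¬¬¬u = 1 − 0.74 = 0.26
w → v = min(1, 1 − 0.34 + 0.53) = min(1, 1.19) = 1.00
¬¬¬u → (w → v) = min(1, 1 − 0.26 + 1.00) = min(1, 1.74) = 1.00
¬(¬¬¬u → (w → v)) = 1 − 1.00 = 0.00
¬¬(w ⊗ t) ∨ ¬(¬¬¬u → (w → v)) = max(0.00, 0.00) = 0.00
¬(¬¬(w ⊗ t) ∨ ¬(¬¬¬u → (w → v))) = 1 − 0.00 = 1.00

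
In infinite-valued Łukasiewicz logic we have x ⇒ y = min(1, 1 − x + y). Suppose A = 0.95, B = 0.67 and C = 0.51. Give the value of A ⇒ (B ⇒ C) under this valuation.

0.89

B ⇒ C = min(1, 1 − 0.67 + 0.51) = min(1, 0.84) = 0.84
A ⇒ (B ⇒ C) = min(1, 1 − 0.95 + 0.84) = min(1, 0.89) = 0.89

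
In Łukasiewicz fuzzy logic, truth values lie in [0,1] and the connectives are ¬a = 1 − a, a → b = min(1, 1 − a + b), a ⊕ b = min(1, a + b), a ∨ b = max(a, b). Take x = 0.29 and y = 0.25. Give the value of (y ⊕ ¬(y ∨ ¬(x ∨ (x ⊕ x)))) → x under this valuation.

x ⊕ x = min(1, 0.29 + 0.29) = min(1, 0.58) = 0.58
x ∨ (x ⊕ x) = max(0.29, 0.58) = 0.58
¬(x ∨ (x ⊕ x)) = 1 − 0.58 = 0.42
y ∨ ¬(x ∨ (x ⊕ x)) = max(0.25, 0.42) = 0.42
¬(y ∨ ¬(x ∨ (x ⊕ x))) = 1 − 0.42 = 0.58
y ⊕ ¬(y ∨ ¬(x ∨ (x ⊕ x))) = min(1, 0.25 + 0.58) = min(1, 0.83) = 0.83
(y ⊕ ¬(y ∨ ¬(x ∨ (x ⊕ x)))) → x = min(1, 1 − 0.83 + 0.29) = min(1, 0.46) = 0.46

0.46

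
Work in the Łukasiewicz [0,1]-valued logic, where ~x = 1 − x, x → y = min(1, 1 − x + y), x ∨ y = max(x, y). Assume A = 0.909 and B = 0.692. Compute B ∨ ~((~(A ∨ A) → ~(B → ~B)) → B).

0.692

A ∨ A = max(0.909, 0.909) = 0.909
~(A ∨ A) = 1 − 0.909 = 0.091
~B = 1 − 0.692 = 0.308
B → ~B = min(1, 1 − 0.692 + 0.308) = min(1, 0.616) = 0.616
~(B → ~B) = 1 − 0.616 = 0.384
~(A ∨ A) → ~(B → ~B) = min(1, 1 − 0.091 + 0.384) = min(1, 1.293) = 1.000
(~(A ∨ A) → ~(B → ~B)) → B = min(1, 1 − 1.000 + 0.692) = min(1, 0.692) = 0.692
~((~(A ∨ A) → ~(B → ~B)) → B) = 1 − 0.692 = 0.308
B ∨ ~((~(A ∨ A) → ~(B → ~B)) → B) = max(0.692, 0.308) = 0.692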